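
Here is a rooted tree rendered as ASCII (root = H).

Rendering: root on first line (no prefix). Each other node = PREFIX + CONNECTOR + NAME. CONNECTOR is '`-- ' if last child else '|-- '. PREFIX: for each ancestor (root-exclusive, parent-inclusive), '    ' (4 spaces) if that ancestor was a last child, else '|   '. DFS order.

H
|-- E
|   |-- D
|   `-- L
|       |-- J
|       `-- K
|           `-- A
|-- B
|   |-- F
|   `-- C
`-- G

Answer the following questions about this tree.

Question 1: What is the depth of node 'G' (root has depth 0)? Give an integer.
Path from root to G: H -> G
Depth = number of edges = 1

Answer: 1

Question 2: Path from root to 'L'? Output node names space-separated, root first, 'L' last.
Answer: H E L

Derivation:
Walk down from root: H -> E -> L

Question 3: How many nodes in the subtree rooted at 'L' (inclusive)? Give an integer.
Answer: 4

Derivation:
Subtree rooted at L contains: A, J, K, L
Count = 4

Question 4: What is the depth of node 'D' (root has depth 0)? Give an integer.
Path from root to D: H -> E -> D
Depth = number of edges = 2

Answer: 2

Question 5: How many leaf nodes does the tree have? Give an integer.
Answer: 6

Derivation:
Leaves (nodes with no children): A, C, D, F, G, J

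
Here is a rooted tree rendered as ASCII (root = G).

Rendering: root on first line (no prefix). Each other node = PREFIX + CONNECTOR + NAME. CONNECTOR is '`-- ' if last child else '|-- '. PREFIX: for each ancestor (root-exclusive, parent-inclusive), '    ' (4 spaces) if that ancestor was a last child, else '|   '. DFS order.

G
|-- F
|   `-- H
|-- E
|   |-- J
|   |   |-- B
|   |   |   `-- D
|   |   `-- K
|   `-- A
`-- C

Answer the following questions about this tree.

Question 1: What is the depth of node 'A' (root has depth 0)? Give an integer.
Path from root to A: G -> E -> A
Depth = number of edges = 2

Answer: 2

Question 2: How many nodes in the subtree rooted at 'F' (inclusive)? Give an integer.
Answer: 2

Derivation:
Subtree rooted at F contains: F, H
Count = 2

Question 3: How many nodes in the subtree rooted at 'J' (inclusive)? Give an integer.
Answer: 4

Derivation:
Subtree rooted at J contains: B, D, J, K
Count = 4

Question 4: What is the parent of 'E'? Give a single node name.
Scan adjacency: E appears as child of G

Answer: G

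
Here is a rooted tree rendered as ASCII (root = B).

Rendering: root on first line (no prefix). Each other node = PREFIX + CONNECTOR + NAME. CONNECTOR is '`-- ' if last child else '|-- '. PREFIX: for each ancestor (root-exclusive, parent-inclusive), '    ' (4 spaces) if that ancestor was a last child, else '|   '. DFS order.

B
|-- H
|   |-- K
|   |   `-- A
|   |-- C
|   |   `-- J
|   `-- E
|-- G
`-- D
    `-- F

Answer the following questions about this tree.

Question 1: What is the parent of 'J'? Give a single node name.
Scan adjacency: J appears as child of C

Answer: C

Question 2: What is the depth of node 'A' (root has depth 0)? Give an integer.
Answer: 3

Derivation:
Path from root to A: B -> H -> K -> A
Depth = number of edges = 3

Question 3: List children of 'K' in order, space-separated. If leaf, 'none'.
Answer: A

Derivation:
Node K's children (from adjacency): A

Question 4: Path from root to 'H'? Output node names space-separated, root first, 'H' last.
Walk down from root: B -> H

Answer: B H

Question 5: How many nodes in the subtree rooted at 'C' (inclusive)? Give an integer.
Answer: 2

Derivation:
Subtree rooted at C contains: C, J
Count = 2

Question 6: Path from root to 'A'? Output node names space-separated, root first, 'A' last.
Walk down from root: B -> H -> K -> A

Answer: B H K A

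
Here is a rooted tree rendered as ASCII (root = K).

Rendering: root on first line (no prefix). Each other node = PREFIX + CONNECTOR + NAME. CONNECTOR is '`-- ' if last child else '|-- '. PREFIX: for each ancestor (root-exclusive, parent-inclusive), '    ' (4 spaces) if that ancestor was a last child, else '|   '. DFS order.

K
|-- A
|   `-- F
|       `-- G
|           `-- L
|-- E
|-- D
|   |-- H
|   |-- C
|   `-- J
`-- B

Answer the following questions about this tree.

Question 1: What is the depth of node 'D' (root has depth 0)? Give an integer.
Path from root to D: K -> D
Depth = number of edges = 1

Answer: 1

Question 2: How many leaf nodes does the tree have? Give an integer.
Leaves (nodes with no children): B, C, E, H, J, L

Answer: 6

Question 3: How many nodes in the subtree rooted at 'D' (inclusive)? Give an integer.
Subtree rooted at D contains: C, D, H, J
Count = 4

Answer: 4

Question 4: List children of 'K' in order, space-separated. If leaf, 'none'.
Answer: A E D B

Derivation:
Node K's children (from adjacency): A, E, D, B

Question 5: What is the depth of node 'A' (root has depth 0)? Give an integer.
Path from root to A: K -> A
Depth = number of edges = 1

Answer: 1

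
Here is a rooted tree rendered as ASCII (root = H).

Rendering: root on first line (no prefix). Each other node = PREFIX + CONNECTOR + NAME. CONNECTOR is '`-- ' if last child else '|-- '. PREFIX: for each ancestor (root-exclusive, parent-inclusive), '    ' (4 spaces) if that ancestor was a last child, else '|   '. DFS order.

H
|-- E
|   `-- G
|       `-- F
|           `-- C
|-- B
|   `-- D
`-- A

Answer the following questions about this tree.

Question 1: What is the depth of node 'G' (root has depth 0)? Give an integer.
Answer: 2

Derivation:
Path from root to G: H -> E -> G
Depth = number of edges = 2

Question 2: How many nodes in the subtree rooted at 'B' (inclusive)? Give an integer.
Answer: 2

Derivation:
Subtree rooted at B contains: B, D
Count = 2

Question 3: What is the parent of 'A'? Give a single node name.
Scan adjacency: A appears as child of H

Answer: H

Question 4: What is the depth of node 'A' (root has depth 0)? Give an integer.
Answer: 1

Derivation:
Path from root to A: H -> A
Depth = number of edges = 1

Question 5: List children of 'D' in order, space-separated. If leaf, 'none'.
Answer: none

Derivation:
Node D's children (from adjacency): (leaf)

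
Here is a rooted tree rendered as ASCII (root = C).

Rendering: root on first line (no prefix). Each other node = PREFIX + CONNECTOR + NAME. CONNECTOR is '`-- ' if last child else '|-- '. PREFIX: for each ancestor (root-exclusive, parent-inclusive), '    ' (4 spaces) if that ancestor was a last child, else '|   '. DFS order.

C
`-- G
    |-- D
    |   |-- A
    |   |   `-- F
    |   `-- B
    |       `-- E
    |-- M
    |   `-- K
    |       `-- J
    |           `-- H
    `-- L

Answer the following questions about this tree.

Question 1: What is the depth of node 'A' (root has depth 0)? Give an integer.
Answer: 3

Derivation:
Path from root to A: C -> G -> D -> A
Depth = number of edges = 3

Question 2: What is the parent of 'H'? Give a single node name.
Answer: J

Derivation:
Scan adjacency: H appears as child of J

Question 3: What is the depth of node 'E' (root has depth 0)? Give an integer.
Answer: 4

Derivation:
Path from root to E: C -> G -> D -> B -> E
Depth = number of edges = 4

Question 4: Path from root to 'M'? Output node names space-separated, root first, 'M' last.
Walk down from root: C -> G -> M

Answer: C G M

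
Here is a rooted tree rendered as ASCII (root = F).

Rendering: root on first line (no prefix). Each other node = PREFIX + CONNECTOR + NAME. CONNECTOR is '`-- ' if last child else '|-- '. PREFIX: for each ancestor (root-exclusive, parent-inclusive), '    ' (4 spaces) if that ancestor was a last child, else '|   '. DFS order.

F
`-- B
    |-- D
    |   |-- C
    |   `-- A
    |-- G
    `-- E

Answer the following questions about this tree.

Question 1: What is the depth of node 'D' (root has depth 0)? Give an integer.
Path from root to D: F -> B -> D
Depth = number of edges = 2

Answer: 2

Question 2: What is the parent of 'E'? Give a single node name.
Scan adjacency: E appears as child of B

Answer: B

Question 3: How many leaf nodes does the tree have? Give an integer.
Answer: 4

Derivation:
Leaves (nodes with no children): A, C, E, G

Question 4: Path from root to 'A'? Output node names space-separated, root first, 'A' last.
Answer: F B D A

Derivation:
Walk down from root: F -> B -> D -> A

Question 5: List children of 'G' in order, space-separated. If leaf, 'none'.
Node G's children (from adjacency): (leaf)

Answer: none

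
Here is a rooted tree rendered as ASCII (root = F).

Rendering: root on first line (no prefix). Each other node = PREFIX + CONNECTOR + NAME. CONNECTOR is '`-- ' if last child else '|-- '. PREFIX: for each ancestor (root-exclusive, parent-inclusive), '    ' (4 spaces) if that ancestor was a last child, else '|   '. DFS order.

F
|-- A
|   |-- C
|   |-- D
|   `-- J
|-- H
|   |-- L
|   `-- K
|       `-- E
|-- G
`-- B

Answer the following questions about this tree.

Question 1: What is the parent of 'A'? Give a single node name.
Scan adjacency: A appears as child of F

Answer: F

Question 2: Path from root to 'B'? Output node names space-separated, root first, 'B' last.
Answer: F B

Derivation:
Walk down from root: F -> B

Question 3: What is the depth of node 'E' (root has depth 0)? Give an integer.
Path from root to E: F -> H -> K -> E
Depth = number of edges = 3

Answer: 3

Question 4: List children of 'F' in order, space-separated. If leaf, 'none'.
Node F's children (from adjacency): A, H, G, B

Answer: A H G B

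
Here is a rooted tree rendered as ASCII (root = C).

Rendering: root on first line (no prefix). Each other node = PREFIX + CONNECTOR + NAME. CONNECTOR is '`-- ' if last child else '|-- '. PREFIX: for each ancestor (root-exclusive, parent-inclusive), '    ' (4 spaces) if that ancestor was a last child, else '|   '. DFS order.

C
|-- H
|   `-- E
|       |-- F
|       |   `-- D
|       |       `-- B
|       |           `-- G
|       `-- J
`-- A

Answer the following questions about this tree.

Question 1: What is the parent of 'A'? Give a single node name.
Answer: C

Derivation:
Scan adjacency: A appears as child of C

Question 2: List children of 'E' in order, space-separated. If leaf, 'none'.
Answer: F J

Derivation:
Node E's children (from adjacency): F, J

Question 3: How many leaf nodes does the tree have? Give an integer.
Answer: 3

Derivation:
Leaves (nodes with no children): A, G, J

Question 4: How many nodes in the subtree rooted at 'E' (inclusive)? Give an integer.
Subtree rooted at E contains: B, D, E, F, G, J
Count = 6

Answer: 6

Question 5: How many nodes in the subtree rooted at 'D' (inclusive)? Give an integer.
Answer: 3

Derivation:
Subtree rooted at D contains: B, D, G
Count = 3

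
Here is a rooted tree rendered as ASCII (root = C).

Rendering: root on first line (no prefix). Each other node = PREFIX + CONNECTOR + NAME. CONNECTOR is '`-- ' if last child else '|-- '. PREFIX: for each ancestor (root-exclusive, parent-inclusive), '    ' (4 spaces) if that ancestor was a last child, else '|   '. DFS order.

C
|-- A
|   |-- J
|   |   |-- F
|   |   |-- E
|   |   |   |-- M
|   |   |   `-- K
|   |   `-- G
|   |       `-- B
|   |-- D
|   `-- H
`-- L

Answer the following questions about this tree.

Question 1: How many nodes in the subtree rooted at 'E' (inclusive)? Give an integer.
Subtree rooted at E contains: E, K, M
Count = 3

Answer: 3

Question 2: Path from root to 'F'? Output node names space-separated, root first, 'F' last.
Answer: C A J F

Derivation:
Walk down from root: C -> A -> J -> F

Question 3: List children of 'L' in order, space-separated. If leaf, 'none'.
Node L's children (from adjacency): (leaf)

Answer: none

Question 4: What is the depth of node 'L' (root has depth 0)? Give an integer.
Answer: 1

Derivation:
Path from root to L: C -> L
Depth = number of edges = 1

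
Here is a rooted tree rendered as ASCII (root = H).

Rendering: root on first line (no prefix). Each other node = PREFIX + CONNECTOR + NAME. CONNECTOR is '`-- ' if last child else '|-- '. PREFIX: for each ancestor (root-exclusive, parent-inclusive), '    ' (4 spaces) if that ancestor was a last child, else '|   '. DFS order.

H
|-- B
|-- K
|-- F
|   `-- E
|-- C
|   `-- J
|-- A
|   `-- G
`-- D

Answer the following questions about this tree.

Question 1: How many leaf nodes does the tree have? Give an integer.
Answer: 6

Derivation:
Leaves (nodes with no children): B, D, E, G, J, K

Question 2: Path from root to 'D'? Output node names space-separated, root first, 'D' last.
Walk down from root: H -> D

Answer: H D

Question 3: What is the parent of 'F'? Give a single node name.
Scan adjacency: F appears as child of H

Answer: H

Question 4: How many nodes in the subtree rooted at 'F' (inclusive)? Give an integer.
Subtree rooted at F contains: E, F
Count = 2

Answer: 2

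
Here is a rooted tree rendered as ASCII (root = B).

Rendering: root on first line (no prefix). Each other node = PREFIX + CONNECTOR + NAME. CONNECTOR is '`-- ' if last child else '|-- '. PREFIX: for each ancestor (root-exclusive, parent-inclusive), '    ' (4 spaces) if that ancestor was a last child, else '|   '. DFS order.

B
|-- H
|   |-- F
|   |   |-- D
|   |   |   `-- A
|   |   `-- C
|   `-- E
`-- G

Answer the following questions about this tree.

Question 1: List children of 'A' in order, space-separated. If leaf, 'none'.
Node A's children (from adjacency): (leaf)

Answer: none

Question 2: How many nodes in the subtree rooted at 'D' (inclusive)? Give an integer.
Answer: 2

Derivation:
Subtree rooted at D contains: A, D
Count = 2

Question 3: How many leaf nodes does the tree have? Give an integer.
Leaves (nodes with no children): A, C, E, G

Answer: 4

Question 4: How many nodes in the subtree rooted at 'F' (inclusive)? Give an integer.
Answer: 4

Derivation:
Subtree rooted at F contains: A, C, D, F
Count = 4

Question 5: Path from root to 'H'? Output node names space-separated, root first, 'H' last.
Walk down from root: B -> H

Answer: B H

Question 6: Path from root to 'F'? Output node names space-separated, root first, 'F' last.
Answer: B H F

Derivation:
Walk down from root: B -> H -> F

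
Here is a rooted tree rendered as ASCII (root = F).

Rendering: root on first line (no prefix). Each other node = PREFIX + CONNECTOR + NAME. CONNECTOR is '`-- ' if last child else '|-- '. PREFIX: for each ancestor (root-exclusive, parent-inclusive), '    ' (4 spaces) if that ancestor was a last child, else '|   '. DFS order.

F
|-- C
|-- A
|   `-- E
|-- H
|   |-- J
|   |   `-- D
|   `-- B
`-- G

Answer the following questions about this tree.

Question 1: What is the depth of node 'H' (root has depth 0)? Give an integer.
Answer: 1

Derivation:
Path from root to H: F -> H
Depth = number of edges = 1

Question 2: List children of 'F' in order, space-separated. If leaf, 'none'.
Answer: C A H G

Derivation:
Node F's children (from adjacency): C, A, H, G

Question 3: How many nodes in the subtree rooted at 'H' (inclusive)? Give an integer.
Answer: 4

Derivation:
Subtree rooted at H contains: B, D, H, J
Count = 4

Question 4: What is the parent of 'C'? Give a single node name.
Scan adjacency: C appears as child of F

Answer: F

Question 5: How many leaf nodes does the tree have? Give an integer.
Answer: 5

Derivation:
Leaves (nodes with no children): B, C, D, E, G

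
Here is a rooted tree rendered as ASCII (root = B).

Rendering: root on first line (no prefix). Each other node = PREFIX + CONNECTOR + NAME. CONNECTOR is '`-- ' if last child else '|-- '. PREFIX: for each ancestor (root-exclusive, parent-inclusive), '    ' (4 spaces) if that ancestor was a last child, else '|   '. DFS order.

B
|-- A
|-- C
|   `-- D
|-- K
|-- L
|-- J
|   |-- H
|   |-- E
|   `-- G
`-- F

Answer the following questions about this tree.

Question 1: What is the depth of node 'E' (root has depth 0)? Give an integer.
Path from root to E: B -> J -> E
Depth = number of edges = 2

Answer: 2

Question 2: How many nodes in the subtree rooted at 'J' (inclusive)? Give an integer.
Answer: 4

Derivation:
Subtree rooted at J contains: E, G, H, J
Count = 4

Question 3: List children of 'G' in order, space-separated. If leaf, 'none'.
Node G's children (from adjacency): (leaf)

Answer: none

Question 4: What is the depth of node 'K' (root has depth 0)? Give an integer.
Answer: 1

Derivation:
Path from root to K: B -> K
Depth = number of edges = 1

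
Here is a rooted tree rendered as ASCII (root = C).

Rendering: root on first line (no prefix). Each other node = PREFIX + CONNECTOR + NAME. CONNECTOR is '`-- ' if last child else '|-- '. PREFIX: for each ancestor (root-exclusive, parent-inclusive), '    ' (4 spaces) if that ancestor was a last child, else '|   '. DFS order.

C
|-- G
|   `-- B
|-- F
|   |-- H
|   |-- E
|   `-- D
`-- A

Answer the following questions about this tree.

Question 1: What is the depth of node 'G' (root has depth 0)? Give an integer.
Answer: 1

Derivation:
Path from root to G: C -> G
Depth = number of edges = 1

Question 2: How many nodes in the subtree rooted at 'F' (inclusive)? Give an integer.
Subtree rooted at F contains: D, E, F, H
Count = 4

Answer: 4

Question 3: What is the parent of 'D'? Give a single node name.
Scan adjacency: D appears as child of F

Answer: F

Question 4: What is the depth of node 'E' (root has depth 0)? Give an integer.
Path from root to E: C -> F -> E
Depth = number of edges = 2

Answer: 2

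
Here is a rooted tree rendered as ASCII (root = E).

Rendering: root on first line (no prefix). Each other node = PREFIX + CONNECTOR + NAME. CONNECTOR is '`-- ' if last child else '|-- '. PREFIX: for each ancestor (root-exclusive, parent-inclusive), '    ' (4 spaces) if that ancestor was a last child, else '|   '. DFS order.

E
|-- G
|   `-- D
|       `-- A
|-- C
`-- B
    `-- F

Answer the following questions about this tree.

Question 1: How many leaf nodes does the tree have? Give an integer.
Answer: 3

Derivation:
Leaves (nodes with no children): A, C, F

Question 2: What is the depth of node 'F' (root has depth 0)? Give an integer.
Answer: 2

Derivation:
Path from root to F: E -> B -> F
Depth = number of edges = 2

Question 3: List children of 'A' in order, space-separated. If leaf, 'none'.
Node A's children (from adjacency): (leaf)

Answer: none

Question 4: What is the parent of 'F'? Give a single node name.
Answer: B

Derivation:
Scan adjacency: F appears as child of B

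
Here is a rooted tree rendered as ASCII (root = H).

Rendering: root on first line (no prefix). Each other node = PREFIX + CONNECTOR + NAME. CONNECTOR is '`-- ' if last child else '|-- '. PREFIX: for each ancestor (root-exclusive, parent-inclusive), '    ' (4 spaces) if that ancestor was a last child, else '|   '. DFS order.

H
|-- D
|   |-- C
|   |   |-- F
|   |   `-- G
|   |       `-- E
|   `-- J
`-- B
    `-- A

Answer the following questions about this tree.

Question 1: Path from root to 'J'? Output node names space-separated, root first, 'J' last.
Walk down from root: H -> D -> J

Answer: H D J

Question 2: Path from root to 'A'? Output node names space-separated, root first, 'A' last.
Walk down from root: H -> B -> A

Answer: H B A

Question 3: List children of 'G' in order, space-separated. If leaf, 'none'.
Node G's children (from adjacency): E

Answer: E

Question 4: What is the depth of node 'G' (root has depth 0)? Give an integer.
Answer: 3

Derivation:
Path from root to G: H -> D -> C -> G
Depth = number of edges = 3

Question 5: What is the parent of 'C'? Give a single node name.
Answer: D

Derivation:
Scan adjacency: C appears as child of D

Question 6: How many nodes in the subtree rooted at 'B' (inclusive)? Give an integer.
Answer: 2

Derivation:
Subtree rooted at B contains: A, B
Count = 2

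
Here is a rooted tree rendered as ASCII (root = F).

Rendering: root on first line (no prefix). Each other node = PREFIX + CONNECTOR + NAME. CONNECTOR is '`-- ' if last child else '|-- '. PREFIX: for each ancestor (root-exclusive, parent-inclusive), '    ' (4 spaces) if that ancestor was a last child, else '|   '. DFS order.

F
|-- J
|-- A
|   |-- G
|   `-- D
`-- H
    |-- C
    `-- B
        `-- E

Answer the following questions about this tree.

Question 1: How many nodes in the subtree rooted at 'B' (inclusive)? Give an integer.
Answer: 2

Derivation:
Subtree rooted at B contains: B, E
Count = 2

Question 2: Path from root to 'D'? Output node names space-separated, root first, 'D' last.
Walk down from root: F -> A -> D

Answer: F A D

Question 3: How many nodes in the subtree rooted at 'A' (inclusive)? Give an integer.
Answer: 3

Derivation:
Subtree rooted at A contains: A, D, G
Count = 3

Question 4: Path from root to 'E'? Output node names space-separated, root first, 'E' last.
Answer: F H B E

Derivation:
Walk down from root: F -> H -> B -> E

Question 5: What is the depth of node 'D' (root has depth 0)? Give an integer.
Path from root to D: F -> A -> D
Depth = number of edges = 2

Answer: 2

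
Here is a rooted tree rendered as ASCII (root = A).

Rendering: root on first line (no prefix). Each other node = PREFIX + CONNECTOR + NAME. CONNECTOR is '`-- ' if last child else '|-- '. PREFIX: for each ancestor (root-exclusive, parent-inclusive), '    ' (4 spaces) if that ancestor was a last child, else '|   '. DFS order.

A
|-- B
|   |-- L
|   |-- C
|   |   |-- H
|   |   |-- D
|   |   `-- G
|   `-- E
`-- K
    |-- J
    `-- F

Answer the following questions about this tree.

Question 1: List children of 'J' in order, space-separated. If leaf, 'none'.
Node J's children (from adjacency): (leaf)

Answer: none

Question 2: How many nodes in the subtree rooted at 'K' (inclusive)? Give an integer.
Subtree rooted at K contains: F, J, K
Count = 3

Answer: 3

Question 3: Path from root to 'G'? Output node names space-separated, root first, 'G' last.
Answer: A B C G

Derivation:
Walk down from root: A -> B -> C -> G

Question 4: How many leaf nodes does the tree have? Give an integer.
Leaves (nodes with no children): D, E, F, G, H, J, L

Answer: 7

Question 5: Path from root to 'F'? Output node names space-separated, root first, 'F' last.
Walk down from root: A -> K -> F

Answer: A K F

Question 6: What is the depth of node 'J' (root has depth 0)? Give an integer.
Path from root to J: A -> K -> J
Depth = number of edges = 2

Answer: 2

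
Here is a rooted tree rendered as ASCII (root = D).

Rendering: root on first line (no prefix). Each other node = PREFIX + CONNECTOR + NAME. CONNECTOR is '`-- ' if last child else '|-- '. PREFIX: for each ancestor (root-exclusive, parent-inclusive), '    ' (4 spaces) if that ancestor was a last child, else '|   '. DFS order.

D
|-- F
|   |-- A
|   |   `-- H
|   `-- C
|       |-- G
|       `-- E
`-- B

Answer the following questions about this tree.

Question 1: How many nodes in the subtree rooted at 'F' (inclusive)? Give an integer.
Answer: 6

Derivation:
Subtree rooted at F contains: A, C, E, F, G, H
Count = 6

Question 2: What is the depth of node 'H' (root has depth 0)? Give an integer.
Answer: 3

Derivation:
Path from root to H: D -> F -> A -> H
Depth = number of edges = 3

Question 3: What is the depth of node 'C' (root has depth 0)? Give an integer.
Path from root to C: D -> F -> C
Depth = number of edges = 2

Answer: 2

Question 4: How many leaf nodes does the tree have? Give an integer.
Answer: 4

Derivation:
Leaves (nodes with no children): B, E, G, H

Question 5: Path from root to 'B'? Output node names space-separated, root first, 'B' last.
Walk down from root: D -> B

Answer: D B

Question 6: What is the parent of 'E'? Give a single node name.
Scan adjacency: E appears as child of C

Answer: C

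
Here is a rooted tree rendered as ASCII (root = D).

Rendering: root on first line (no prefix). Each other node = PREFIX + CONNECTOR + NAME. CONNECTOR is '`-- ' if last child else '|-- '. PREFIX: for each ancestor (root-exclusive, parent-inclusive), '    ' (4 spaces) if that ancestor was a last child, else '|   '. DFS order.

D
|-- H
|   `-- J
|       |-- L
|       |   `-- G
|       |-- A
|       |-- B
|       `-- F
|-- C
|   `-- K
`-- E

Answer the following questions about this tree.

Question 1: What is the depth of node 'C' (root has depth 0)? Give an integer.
Path from root to C: D -> C
Depth = number of edges = 1

Answer: 1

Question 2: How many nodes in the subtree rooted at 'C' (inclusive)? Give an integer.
Answer: 2

Derivation:
Subtree rooted at C contains: C, K
Count = 2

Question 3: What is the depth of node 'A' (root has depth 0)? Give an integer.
Answer: 3

Derivation:
Path from root to A: D -> H -> J -> A
Depth = number of edges = 3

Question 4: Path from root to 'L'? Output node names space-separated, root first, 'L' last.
Answer: D H J L

Derivation:
Walk down from root: D -> H -> J -> L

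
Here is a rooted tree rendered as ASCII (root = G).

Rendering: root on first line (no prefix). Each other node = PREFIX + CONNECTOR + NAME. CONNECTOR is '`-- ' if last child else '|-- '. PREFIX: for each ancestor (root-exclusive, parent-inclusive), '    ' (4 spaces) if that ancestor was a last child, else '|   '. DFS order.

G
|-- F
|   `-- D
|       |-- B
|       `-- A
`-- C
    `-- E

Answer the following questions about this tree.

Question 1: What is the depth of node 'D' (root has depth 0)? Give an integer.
Path from root to D: G -> F -> D
Depth = number of edges = 2

Answer: 2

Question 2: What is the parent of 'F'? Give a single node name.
Scan adjacency: F appears as child of G

Answer: G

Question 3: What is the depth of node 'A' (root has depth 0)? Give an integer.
Answer: 3

Derivation:
Path from root to A: G -> F -> D -> A
Depth = number of edges = 3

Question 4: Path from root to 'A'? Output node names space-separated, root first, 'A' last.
Answer: G F D A

Derivation:
Walk down from root: G -> F -> D -> A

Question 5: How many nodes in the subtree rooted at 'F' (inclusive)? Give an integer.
Answer: 4

Derivation:
Subtree rooted at F contains: A, B, D, F
Count = 4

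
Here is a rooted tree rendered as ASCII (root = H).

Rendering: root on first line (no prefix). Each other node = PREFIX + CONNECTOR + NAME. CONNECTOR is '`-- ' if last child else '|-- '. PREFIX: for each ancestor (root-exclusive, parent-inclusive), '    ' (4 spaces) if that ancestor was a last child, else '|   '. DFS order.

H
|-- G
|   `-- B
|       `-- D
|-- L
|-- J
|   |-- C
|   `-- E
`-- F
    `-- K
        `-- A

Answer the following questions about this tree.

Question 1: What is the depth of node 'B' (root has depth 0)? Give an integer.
Answer: 2

Derivation:
Path from root to B: H -> G -> B
Depth = number of edges = 2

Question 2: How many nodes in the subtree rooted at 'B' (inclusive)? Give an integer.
Answer: 2

Derivation:
Subtree rooted at B contains: B, D
Count = 2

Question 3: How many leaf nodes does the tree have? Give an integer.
Answer: 5

Derivation:
Leaves (nodes with no children): A, C, D, E, L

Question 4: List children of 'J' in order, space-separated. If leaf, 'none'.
Answer: C E

Derivation:
Node J's children (from adjacency): C, E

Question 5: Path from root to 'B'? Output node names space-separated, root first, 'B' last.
Walk down from root: H -> G -> B

Answer: H G B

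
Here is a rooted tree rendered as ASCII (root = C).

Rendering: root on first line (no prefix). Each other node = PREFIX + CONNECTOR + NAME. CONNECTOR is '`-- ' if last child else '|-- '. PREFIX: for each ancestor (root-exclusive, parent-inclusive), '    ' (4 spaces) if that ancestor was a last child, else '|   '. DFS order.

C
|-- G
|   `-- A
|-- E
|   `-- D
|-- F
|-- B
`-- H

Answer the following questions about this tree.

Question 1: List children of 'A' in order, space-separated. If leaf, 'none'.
Node A's children (from adjacency): (leaf)

Answer: none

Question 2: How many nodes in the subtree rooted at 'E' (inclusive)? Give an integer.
Subtree rooted at E contains: D, E
Count = 2

Answer: 2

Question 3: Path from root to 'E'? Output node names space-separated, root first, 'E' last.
Answer: C E

Derivation:
Walk down from root: C -> E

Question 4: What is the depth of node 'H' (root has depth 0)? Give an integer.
Path from root to H: C -> H
Depth = number of edges = 1

Answer: 1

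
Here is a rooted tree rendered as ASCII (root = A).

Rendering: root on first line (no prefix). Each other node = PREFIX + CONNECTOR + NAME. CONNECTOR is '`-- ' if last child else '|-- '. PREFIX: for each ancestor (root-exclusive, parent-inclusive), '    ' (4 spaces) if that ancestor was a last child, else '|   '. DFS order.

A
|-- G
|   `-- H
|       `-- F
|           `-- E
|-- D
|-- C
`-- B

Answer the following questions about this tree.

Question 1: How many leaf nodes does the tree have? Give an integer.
Leaves (nodes with no children): B, C, D, E

Answer: 4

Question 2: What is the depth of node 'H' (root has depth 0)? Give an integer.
Answer: 2

Derivation:
Path from root to H: A -> G -> H
Depth = number of edges = 2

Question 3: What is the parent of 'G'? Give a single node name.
Answer: A

Derivation:
Scan adjacency: G appears as child of A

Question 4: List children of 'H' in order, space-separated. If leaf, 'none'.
Node H's children (from adjacency): F

Answer: F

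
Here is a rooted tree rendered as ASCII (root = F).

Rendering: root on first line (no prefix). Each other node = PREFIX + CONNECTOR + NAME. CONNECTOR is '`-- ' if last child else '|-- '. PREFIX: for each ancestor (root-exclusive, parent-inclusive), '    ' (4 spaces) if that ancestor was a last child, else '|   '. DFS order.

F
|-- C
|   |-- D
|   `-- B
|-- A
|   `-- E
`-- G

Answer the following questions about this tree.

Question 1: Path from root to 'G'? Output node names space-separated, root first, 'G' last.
Walk down from root: F -> G

Answer: F G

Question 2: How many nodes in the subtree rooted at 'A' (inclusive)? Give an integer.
Answer: 2

Derivation:
Subtree rooted at A contains: A, E
Count = 2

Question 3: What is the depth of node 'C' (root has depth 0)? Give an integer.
Path from root to C: F -> C
Depth = number of edges = 1

Answer: 1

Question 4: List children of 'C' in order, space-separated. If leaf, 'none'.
Node C's children (from adjacency): D, B

Answer: D B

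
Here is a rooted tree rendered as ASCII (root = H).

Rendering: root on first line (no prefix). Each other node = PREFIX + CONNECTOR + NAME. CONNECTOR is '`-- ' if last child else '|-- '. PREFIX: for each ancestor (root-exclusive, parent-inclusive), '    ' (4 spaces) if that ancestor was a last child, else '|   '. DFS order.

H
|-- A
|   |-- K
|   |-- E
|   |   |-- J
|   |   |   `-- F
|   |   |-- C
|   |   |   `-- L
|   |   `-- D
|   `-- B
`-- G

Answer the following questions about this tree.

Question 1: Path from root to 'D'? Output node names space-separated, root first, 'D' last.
Answer: H A E D

Derivation:
Walk down from root: H -> A -> E -> D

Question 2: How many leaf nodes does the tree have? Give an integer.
Leaves (nodes with no children): B, D, F, G, K, L

Answer: 6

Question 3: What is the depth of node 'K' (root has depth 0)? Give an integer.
Answer: 2

Derivation:
Path from root to K: H -> A -> K
Depth = number of edges = 2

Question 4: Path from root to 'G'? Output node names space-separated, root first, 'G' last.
Answer: H G

Derivation:
Walk down from root: H -> G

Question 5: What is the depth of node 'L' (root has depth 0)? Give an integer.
Path from root to L: H -> A -> E -> C -> L
Depth = number of edges = 4

Answer: 4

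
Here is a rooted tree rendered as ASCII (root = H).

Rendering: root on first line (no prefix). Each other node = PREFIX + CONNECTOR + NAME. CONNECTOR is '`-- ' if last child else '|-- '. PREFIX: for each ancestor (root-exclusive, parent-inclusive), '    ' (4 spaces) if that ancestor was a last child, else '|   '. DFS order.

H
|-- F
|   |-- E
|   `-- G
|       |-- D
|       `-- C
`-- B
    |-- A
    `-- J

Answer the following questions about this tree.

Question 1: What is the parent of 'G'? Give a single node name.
Answer: F

Derivation:
Scan adjacency: G appears as child of F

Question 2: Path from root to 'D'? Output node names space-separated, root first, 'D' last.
Answer: H F G D

Derivation:
Walk down from root: H -> F -> G -> D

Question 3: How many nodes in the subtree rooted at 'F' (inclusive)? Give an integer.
Subtree rooted at F contains: C, D, E, F, G
Count = 5

Answer: 5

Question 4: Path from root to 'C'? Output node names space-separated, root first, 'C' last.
Walk down from root: H -> F -> G -> C

Answer: H F G C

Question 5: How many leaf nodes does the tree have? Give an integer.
Leaves (nodes with no children): A, C, D, E, J

Answer: 5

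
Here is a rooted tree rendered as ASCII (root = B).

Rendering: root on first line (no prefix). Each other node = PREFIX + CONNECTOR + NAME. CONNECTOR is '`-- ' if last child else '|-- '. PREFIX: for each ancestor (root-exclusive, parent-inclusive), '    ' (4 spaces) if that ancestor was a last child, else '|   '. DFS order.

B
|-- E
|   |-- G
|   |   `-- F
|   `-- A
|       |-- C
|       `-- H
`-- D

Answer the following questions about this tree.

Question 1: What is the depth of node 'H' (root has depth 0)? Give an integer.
Answer: 3

Derivation:
Path from root to H: B -> E -> A -> H
Depth = number of edges = 3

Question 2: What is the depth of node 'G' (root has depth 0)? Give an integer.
Answer: 2

Derivation:
Path from root to G: B -> E -> G
Depth = number of edges = 2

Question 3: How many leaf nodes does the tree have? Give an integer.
Leaves (nodes with no children): C, D, F, H

Answer: 4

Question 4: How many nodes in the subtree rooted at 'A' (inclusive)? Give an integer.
Answer: 3

Derivation:
Subtree rooted at A contains: A, C, H
Count = 3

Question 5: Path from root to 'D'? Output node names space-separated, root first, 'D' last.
Answer: B D

Derivation:
Walk down from root: B -> D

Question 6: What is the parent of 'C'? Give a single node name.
Scan adjacency: C appears as child of A

Answer: A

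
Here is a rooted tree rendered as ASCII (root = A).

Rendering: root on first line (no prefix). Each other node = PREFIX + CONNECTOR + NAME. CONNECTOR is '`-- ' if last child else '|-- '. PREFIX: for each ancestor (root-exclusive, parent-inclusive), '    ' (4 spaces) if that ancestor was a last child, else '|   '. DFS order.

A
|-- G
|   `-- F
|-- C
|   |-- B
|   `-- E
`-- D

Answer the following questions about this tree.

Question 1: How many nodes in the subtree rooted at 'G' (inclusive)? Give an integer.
Subtree rooted at G contains: F, G
Count = 2

Answer: 2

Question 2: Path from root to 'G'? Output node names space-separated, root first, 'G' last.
Walk down from root: A -> G

Answer: A G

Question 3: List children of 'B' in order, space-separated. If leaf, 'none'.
Answer: none

Derivation:
Node B's children (from adjacency): (leaf)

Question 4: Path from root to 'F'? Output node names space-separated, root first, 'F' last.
Walk down from root: A -> G -> F

Answer: A G F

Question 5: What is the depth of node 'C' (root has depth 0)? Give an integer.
Answer: 1

Derivation:
Path from root to C: A -> C
Depth = number of edges = 1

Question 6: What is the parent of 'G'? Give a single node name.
Scan adjacency: G appears as child of A

Answer: A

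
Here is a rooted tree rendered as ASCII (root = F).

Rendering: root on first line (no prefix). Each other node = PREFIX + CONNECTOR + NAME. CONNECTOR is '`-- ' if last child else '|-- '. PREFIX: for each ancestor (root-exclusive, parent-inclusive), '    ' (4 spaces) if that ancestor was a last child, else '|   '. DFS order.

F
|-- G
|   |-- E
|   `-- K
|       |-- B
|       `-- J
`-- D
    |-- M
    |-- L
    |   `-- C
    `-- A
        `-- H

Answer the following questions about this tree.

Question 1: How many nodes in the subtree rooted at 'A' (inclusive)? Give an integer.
Answer: 2

Derivation:
Subtree rooted at A contains: A, H
Count = 2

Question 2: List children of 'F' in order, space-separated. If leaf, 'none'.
Answer: G D

Derivation:
Node F's children (from adjacency): G, D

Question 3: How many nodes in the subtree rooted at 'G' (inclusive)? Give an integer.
Subtree rooted at G contains: B, E, G, J, K
Count = 5

Answer: 5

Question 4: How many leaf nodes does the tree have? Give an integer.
Answer: 6

Derivation:
Leaves (nodes with no children): B, C, E, H, J, M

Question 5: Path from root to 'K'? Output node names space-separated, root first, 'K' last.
Answer: F G K

Derivation:
Walk down from root: F -> G -> K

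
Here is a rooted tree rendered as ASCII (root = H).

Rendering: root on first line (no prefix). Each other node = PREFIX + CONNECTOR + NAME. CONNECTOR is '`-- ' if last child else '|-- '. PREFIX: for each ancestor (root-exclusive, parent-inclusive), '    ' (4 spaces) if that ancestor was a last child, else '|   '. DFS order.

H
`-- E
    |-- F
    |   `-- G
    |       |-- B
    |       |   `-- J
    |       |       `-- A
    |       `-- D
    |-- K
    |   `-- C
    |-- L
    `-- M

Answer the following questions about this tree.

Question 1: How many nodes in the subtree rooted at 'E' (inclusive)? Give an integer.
Subtree rooted at E contains: A, B, C, D, E, F, G, J, K, L, M
Count = 11

Answer: 11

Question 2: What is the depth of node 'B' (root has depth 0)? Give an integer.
Path from root to B: H -> E -> F -> G -> B
Depth = number of edges = 4

Answer: 4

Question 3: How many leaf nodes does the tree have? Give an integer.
Answer: 5

Derivation:
Leaves (nodes with no children): A, C, D, L, M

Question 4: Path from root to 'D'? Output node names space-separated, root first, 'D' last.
Answer: H E F G D

Derivation:
Walk down from root: H -> E -> F -> G -> D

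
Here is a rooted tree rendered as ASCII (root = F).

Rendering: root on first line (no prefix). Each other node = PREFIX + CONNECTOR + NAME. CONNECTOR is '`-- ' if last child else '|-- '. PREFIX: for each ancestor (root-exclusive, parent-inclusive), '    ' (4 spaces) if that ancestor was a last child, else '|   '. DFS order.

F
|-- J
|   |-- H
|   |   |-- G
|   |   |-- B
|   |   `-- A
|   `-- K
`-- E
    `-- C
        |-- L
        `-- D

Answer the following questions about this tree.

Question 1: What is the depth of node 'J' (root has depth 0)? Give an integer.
Path from root to J: F -> J
Depth = number of edges = 1

Answer: 1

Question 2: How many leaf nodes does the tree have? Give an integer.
Answer: 6

Derivation:
Leaves (nodes with no children): A, B, D, G, K, L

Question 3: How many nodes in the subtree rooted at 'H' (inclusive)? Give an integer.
Answer: 4

Derivation:
Subtree rooted at H contains: A, B, G, H
Count = 4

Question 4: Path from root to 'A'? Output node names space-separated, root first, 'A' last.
Walk down from root: F -> J -> H -> A

Answer: F J H A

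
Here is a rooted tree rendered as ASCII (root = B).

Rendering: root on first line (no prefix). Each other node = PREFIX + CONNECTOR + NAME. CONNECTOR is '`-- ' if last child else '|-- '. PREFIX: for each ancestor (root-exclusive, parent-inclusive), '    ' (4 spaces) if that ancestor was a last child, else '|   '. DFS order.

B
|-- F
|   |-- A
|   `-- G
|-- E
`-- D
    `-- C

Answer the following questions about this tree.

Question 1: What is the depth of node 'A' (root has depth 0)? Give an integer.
Path from root to A: B -> F -> A
Depth = number of edges = 2

Answer: 2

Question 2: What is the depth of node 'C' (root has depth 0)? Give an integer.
Path from root to C: B -> D -> C
Depth = number of edges = 2

Answer: 2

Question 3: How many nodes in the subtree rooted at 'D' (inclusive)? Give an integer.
Answer: 2

Derivation:
Subtree rooted at D contains: C, D
Count = 2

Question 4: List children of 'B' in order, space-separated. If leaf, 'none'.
Node B's children (from adjacency): F, E, D

Answer: F E D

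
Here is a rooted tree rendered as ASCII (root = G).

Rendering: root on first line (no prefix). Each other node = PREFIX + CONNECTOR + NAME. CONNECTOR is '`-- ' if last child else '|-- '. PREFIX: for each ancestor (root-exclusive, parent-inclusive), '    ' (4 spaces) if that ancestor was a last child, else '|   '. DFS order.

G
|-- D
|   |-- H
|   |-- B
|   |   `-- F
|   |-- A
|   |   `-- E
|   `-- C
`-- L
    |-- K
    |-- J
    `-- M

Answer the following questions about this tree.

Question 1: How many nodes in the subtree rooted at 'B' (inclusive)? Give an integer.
Subtree rooted at B contains: B, F
Count = 2

Answer: 2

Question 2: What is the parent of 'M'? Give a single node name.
Answer: L

Derivation:
Scan adjacency: M appears as child of L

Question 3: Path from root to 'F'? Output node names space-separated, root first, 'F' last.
Walk down from root: G -> D -> B -> F

Answer: G D B F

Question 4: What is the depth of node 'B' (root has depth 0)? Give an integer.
Answer: 2

Derivation:
Path from root to B: G -> D -> B
Depth = number of edges = 2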